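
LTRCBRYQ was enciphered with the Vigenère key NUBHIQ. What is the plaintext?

YZQVTBLW

Repeat the key across the ciphertext: NUBHIQNU
L(11)−N(13): -2≡24 → Y
T(19)−U(20): -1≡25 → Z
R(17)−B(1): 16 → Q
C(2)−H(7): -5≡21 → V
B(1)−I(8): -7≡19 → T
R(17)−Q(16): 1 → B
Y(24)−N(13): 11 → L
Q(16)−U(20): -4≡22 → W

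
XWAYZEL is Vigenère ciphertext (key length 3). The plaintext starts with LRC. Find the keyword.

Subtract each crib letter from the matching ciphertext letter (mod 26):
X(23)−L(11)=12 → M
W(22)−R(17)=5 → F
A(0)−C(2)=-2≡24 → Y

MFY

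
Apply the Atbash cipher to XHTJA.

CSGQZ

X(23) → C(2)
H(7) → S(18)
T(19) → G(6)
J(9) → Q(16)
A(0) → Z(25)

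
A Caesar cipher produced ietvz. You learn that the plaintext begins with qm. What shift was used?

From the crib: i(8)−q(16)=-8≡18, so the shift is 18.

18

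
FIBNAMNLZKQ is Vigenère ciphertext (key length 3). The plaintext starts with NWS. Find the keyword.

Subtract each crib letter from the matching ciphertext letter (mod 26):
F(5)−N(13)=-8≡18 → S
I(8)−W(22)=-14≡12 → M
B(1)−S(18)=-17≡9 → J

SMJ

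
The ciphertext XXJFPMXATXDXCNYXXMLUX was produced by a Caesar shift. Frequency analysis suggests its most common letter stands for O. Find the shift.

The most frequent ciphertext letter is X (appears 8 times).
X is position 23; O is position 14.
Shift = 9.

9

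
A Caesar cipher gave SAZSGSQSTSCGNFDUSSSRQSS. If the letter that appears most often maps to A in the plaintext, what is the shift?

The most frequent ciphertext letter is S (appears 10 times).
S is position 18; A is position 0.
Shift = 18.

18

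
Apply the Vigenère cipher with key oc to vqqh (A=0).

Repeat the key across the message: ococ
v(21)+o(14): 35≡9 → j
q(16)+c(2): 18 → s
q(16)+o(14): 30≡4 → e
h(7)+c(2): 9 → j

jsej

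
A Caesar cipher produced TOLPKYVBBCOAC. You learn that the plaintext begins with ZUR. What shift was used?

20

From the crib: T(19)−Z(25)=-6≡20, so the shift is 20.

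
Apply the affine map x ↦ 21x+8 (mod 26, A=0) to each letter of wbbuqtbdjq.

w(22): 21·22+8=470≡2 → c
b(1): 21·1+8=29≡3 → d
b(1): 21·1+8=29≡3 → d
u(20): 21·20+8=428≡12 → m
q(16): 21·16+8=344≡6 → g
t(19): 21·19+8=407≡17 → r
b(1): 21·1+8=29≡3 → d
d(3): 21·3+8=71≡19 → t
j(9): 21·9+8=197≡15 → p
q(16): 21·16+8=344≡6 → g

cddmgrdtpg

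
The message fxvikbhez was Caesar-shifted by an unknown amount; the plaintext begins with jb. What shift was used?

From the crib: f(5)−j(9)=-4≡22, so the shift is 22.

22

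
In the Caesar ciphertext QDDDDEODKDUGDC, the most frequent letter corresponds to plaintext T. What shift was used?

10

The most frequent ciphertext letter is D (appears 7 times).
D is position 3; T is position 19.
Shift = -16≡10.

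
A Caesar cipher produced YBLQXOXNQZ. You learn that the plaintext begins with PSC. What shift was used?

9

From the crib: Y(24)−P(15)=9, so the shift is 9.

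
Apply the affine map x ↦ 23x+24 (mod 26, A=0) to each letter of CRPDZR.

SZFPBZ

C(2): 23·2+24=70≡18 → S
R(17): 23·17+24=415≡25 → Z
P(15): 23·15+24=369≡5 → F
D(3): 23·3+24=93≡15 → P
Z(25): 23·25+24=599≡1 → B
R(17): 23·17+24=415≡25 → Z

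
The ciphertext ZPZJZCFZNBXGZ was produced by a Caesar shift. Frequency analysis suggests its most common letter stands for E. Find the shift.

21

The most frequent ciphertext letter is Z (appears 5 times).
Z is position 25; E is position 4.
Shift = 21.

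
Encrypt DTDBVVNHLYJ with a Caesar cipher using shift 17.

D(3): 3+17=20 → U
T(19): 19+17=36≡10 → K
D(3): 3+17=20 → U
B(1): 1+17=18 → S
V(21): 21+17=38≡12 → M
V(21): 21+17=38≡12 → M
N(13): 13+17=30≡4 → E
H(7): 7+17=24 → Y
L(11): 11+17=28≡2 → C
Y(24): 24+17=41≡15 → P
J(9): 9+17=26≡0 → A

UKUSMMEYCPA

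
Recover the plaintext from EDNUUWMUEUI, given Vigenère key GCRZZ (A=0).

YBWVVQKDFVC

Repeat the key across the ciphertext: GCRZZGCRZZG
E(4)−G(6): -2≡24 → Y
D(3)−C(2): 1 → B
N(13)−R(17): -4≡22 → W
U(20)−Z(25): -5≡21 → V
U(20)−Z(25): -5≡21 → V
W(22)−G(6): 16 → Q
M(12)−C(2): 10 → K
U(20)−R(17): 3 → D
E(4)−Z(25): -21≡5 → F
U(20)−Z(25): -5≡21 → V
I(8)−G(6): 2 → C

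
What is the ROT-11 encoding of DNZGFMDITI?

D(3): 3+11=14 → O
N(13): 13+11=24 → Y
Z(25): 25+11=36≡10 → K
G(6): 6+11=17 → R
F(5): 5+11=16 → Q
M(12): 12+11=23 → X
D(3): 3+11=14 → O
I(8): 8+11=19 → T
T(19): 19+11=30≡4 → E
I(8): 8+11=19 → T

OYKRQXOTET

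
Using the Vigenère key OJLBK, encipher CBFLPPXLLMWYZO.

Repeat the key across the message: OJLBKOJLBKOJLB
C(2)+O(14): 16 → Q
B(1)+J(9): 10 → K
F(5)+L(11): 16 → Q
L(11)+B(1): 12 → M
P(15)+K(10): 25 → Z
P(15)+O(14): 29≡3 → D
X(23)+J(9): 32≡6 → G
L(11)+L(11): 22 → W
L(11)+B(1): 12 → M
M(12)+K(10): 22 → W
W(22)+O(14): 36≡10 → K
Y(24)+J(9): 33≡7 → H
Z(25)+L(11): 36≡10 → K
O(14)+B(1): 15 → P

QKQMZDGWMWKHKP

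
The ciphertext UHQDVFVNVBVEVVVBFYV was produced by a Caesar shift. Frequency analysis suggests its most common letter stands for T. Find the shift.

The most frequent ciphertext letter is V (appears 8 times).
V is position 21; T is position 19.
Shift = 2.

2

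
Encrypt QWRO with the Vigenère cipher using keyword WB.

Repeat the key across the message: WBWB
Q(16)+W(22): 38≡12 → M
W(22)+B(1): 23 → X
R(17)+W(22): 39≡13 → N
O(14)+B(1): 15 → P

MXNP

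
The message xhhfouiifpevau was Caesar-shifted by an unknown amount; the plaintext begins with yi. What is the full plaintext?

yiigpvjjgqfwbv

From the crib: x(23)−y(24)=-1≡25, so the shift is 25.
Subtract 25 from each ciphertext letter:
x(23): 23−25=-2≡24 → y
h(7): 7−25=-18≡8 → i
h(7): 7−25=-18≡8 → i
f(5): 5−25=-20≡6 → g
o(14): 14−25=-11≡15 → p
u(20): 20−25=-5≡21 → v
i(8): 8−25=-17≡9 → j
i(8): 8−25=-17≡9 → j
f(5): 5−25=-20≡6 → g
p(15): 15−25=-10≡16 → q
e(4): 4−25=-21≡5 → f
v(21): 21−25=-4≡22 → w
a(0): 0−25=-25≡1 → b
u(20): 20−25=-5≡21 → v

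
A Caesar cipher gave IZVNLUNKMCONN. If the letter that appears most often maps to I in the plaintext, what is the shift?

The most frequent ciphertext letter is N (appears 4 times).
N is position 13; I is position 8.
Shift = 5.

5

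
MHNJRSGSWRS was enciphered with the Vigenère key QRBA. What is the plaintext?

Repeat the key across the ciphertext: QRBAQRBAQRB
M(12)−Q(16): -4≡22 → W
H(7)−R(17): -10≡16 → Q
N(13)−B(1): 12 → M
J(9)−A(0): 9 → J
R(17)−Q(16): 1 → B
S(18)−R(17): 1 → B
G(6)−B(1): 5 → F
S(18)−A(0): 18 → S
W(22)−Q(16): 6 → G
R(17)−R(17): 0 → A
S(18)−B(1): 17 → R

WQMJBBFSGAR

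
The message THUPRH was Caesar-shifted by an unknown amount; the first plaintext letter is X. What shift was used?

From the crib: T(19)−X(23)=-4≡22, so the shift is 22.

22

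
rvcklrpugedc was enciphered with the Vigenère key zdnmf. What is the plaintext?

sspygsmhuzez

Repeat the key across the ciphertext: zdnmfzdnmfzd
r(17)−z(25): -8≡18 → s
v(21)−d(3): 18 → s
c(2)−n(13): -11≡15 → p
k(10)−m(12): -2≡24 → y
l(11)−f(5): 6 → g
r(17)−z(25): -8≡18 → s
p(15)−d(3): 12 → m
u(20)−n(13): 7 → h
g(6)−m(12): -6≡20 → u
e(4)−f(5): -1≡25 → z
d(3)−z(25): -22≡4 → e
c(2)−d(3): -1≡25 → z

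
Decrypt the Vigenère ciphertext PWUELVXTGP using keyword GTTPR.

Repeat the key across the ciphertext: GTTPRGTTPR
P(15)−G(6): 9 → J
W(22)−T(19): 3 → D
U(20)−T(19): 1 → B
E(4)−P(15): -11≡15 → P
L(11)−R(17): -6≡20 → U
V(21)−G(6): 15 → P
X(23)−T(19): 4 → E
T(19)−T(19): 0 → A
G(6)−P(15): -9≡17 → R
P(15)−R(17): -2≡24 → Y

JDBPUPEARY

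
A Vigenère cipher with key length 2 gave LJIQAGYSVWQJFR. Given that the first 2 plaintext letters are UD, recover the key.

Subtract each crib letter from the matching ciphertext letter (mod 26):
L(11)−U(20)=-9≡17 → R
J(9)−D(3)=6 → G

RG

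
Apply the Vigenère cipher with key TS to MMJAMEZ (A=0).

Repeat the key across the message: TSTSTST
M(12)+T(19): 31≡5 → F
M(12)+S(18): 30≡4 → E
J(9)+T(19): 28≡2 → C
A(0)+S(18): 18 → S
M(12)+T(19): 31≡5 → F
E(4)+S(18): 22 → W
Z(25)+T(19): 44≡18 → S

FECSFWS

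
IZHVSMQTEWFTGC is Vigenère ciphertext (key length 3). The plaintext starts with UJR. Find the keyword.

Subtract each crib letter from the matching ciphertext letter (mod 26):
I(8)−U(20)=-12≡14 → O
Z(25)−J(9)=16 → Q
H(7)−R(17)=-10≡16 → Q

OQQ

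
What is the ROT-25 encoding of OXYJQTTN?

O(14): 14+25=39≡13 → N
X(23): 23+25=48≡22 → W
Y(24): 24+25=49≡23 → X
J(9): 9+25=34≡8 → I
Q(16): 16+25=41≡15 → P
T(19): 19+25=44≡18 → S
T(19): 19+25=44≡18 → S
N(13): 13+25=38≡12 → M

NWXIPSSM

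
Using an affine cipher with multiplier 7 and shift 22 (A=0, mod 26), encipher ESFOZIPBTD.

YSFQPAXDZR

E(4): 7·4+22=50≡24 → Y
S(18): 7·18+22=148≡18 → S
F(5): 7·5+22=57≡5 → F
O(14): 7·14+22=120≡16 → Q
Z(25): 7·25+22=197≡15 → P
I(8): 7·8+22=78≡0 → A
P(15): 7·15+22=127≡23 → X
B(1): 7·1+22=29≡3 → D
T(19): 7·19+22=155≡25 → Z
D(3): 7·3+22=43≡17 → R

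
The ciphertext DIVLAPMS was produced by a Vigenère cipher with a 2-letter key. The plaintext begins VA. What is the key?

II

Subtract each crib letter from the matching ciphertext letter (mod 26):
D(3)−V(21)=-18≡8 → I
I(8)−A(0)=8 → I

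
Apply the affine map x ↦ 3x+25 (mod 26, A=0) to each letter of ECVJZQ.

E(4): 3·4+25=37≡11 → L
C(2): 3·2+25=31≡5 → F
V(21): 3·21+25=88≡10 → K
J(9): 3·9+25=52≡0 → A
Z(25): 3·25+25=100≡22 → W
Q(16): 3·16+25=73≡21 → V

LFKAWV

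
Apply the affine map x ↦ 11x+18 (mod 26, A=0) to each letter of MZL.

UHJ

M(12): 11·12+18=150≡20 → U
Z(25): 11·25+18=293≡7 → H
L(11): 11·11+18=139≡9 → J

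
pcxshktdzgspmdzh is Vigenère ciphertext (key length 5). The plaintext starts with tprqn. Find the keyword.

wngcu

Subtract each crib letter from the matching ciphertext letter (mod 26):
p(15)−t(19)=-4≡22 → w
c(2)−p(15)=-13≡13 → n
x(23)−r(17)=6 → g
s(18)−q(16)=2 → c
h(7)−n(13)=-6≡20 → u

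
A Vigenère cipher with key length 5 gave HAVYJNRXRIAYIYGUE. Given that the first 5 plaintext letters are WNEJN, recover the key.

LNRPW

Subtract each crib letter from the matching ciphertext letter (mod 26):
H(7)−W(22)=-15≡11 → L
A(0)−N(13)=-13≡13 → N
V(21)−E(4)=17 → R
Y(24)−J(9)=15 → P
J(9)−N(13)=-4≡22 → W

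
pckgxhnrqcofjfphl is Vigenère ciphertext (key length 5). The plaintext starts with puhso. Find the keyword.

Subtract each crib letter from the matching ciphertext letter (mod 26):
p(15)−p(15)=0 → a
c(2)−u(20)=-18≡8 → i
k(10)−h(7)=3 → d
g(6)−s(18)=-12≡14 → o
x(23)−o(14)=9 → j

aidoj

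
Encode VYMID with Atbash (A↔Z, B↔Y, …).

V(21) → E(4)
Y(24) → B(1)
M(12) → N(13)
I(8) → R(17)
D(3) → W(22)

EBNRW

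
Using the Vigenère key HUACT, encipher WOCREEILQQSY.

Repeat the key across the message: HUACTHUACTHU
W(22)+H(7): 29≡3 → D
O(14)+U(20): 34≡8 → I
C(2)+A(0): 2 → C
R(17)+C(2): 19 → T
E(4)+T(19): 23 → X
E(4)+H(7): 11 → L
I(8)+U(20): 28≡2 → C
L(11)+A(0): 11 → L
Q(16)+C(2): 18 → S
Q(16)+T(19): 35≡9 → J
S(18)+H(7): 25 → Z
Y(24)+U(20): 44≡18 → S

DICTXLCLSJZS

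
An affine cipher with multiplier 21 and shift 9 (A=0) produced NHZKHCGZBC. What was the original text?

UQCFQRLCMR

The inverse of 21 mod 26 is 5, since 21·5=105≡1. Apply D(y)=5·(y−9) mod 26:
N(13): 5·(13−9)=20 → U
H(7): 5·(7−9)=-10≡16 → Q
Z(25): 5·(25−9)=80≡2 → C
K(10): 5·(10−9)=5 → F
H(7): 5·(7−9)=-10≡16 → Q
C(2): 5·(2−9)=-35≡17 → R
G(6): 5·(6−9)=-15≡11 → L
Z(25): 5·(25−9)=80≡2 → C
B(1): 5·(1−9)=-40≡12 → M
C(2): 5·(2−9)=-35≡17 → R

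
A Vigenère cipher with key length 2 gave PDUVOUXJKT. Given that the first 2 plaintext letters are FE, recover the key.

Subtract each crib letter from the matching ciphertext letter (mod 26):
P(15)−F(5)=10 → K
D(3)−E(4)=-1≡25 → Z

KZ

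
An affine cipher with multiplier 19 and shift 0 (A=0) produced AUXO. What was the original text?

AMTY

The inverse of 19 mod 26 is 11, since 19·11=209≡1. Apply D(y)=11·(y−0) mod 26:
A(0): 11·(0−0)=0 → A
U(20): 11·(20−0)=220≡12 → M
X(23): 11·(23−0)=253≡19 → T
O(14): 11·(14−0)=154≡24 → Y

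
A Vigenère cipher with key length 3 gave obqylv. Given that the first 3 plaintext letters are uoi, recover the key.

Subtract each crib letter from the matching ciphertext letter (mod 26):
o(14)−u(20)=-6≡20 → u
b(1)−o(14)=-13≡13 → n
q(16)−i(8)=8 → i

uni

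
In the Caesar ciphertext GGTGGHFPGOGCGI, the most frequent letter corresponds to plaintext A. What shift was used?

6

The most frequent ciphertext letter is G (appears 7 times).
G is position 6; A is position 0.
Shift = 6.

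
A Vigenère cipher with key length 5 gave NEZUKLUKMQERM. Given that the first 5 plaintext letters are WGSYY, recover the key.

RYHWM

Subtract each crib letter from the matching ciphertext letter (mod 26):
N(13)−W(22)=-9≡17 → R
E(4)−G(6)=-2≡24 → Y
Z(25)−S(18)=7 → H
U(20)−Y(24)=-4≡22 → W
K(10)−Y(24)=-14≡12 → M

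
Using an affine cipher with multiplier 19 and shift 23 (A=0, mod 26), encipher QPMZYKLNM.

PWRELFYKR

Q(16): 19·16+23=327≡15 → P
P(15): 19·15+23=308≡22 → W
M(12): 19·12+23=251≡17 → R
Z(25): 19·25+23=498≡4 → E
Y(24): 19·24+23=479≡11 → L
K(10): 19·10+23=213≡5 → F
L(11): 19·11+23=232≡24 → Y
N(13): 19·13+23=270≡10 → K
M(12): 19·12+23=251≡17 → R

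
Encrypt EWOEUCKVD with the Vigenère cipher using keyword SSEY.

WOSCMUOTV

Repeat the key across the message: SSEYSSEYS
E(4)+S(18): 22 → W
W(22)+S(18): 40≡14 → O
O(14)+E(4): 18 → S
E(4)+Y(24): 28≡2 → C
U(20)+S(18): 38≡12 → M
C(2)+S(18): 20 → U
K(10)+E(4): 14 → O
V(21)+Y(24): 45≡19 → T
D(3)+S(18): 21 → V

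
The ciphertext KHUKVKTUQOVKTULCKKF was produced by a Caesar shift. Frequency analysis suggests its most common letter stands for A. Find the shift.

10

The most frequent ciphertext letter is K (appears 6 times).
K is position 10; A is position 0.
Shift = 10.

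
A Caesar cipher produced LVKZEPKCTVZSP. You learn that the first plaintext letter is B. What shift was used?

10

From the crib: L(11)−B(1)=10, so the shift is 10.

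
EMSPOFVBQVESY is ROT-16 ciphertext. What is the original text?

E(4): 4−16=-12≡14 → O
M(12): 12−16=-4≡22 → W
S(18): 18−16=2 → C
P(15): 15−16=-1≡25 → Z
O(14): 14−16=-2≡24 → Y
F(5): 5−16=-11≡15 → P
V(21): 21−16=5 → F
B(1): 1−16=-15≡11 → L
Q(16): 16−16=0 → A
V(21): 21−16=5 → F
E(4): 4−16=-12≡14 → O
S(18): 18−16=2 → C
Y(24): 24−16=8 → I

OWCZYPFLAFOCI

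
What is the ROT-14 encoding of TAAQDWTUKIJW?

HOOERKHIYWXK

T(19): 19+14=33≡7 → H
A(0): 0+14=14 → O
A(0): 0+14=14 → O
Q(16): 16+14=30≡4 → E
D(3): 3+14=17 → R
W(22): 22+14=36≡10 → K
T(19): 19+14=33≡7 → H
U(20): 20+14=34≡8 → I
K(10): 10+14=24 → Y
I(8): 8+14=22 → W
J(9): 9+14=23 → X
W(22): 22+14=36≡10 → K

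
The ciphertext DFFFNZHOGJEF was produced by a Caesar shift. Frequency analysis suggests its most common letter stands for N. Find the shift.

The most frequent ciphertext letter is F (appears 4 times).
F is position 5; N is position 13.
Shift = -8≡18.

18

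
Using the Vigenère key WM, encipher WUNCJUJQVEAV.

Repeat the key across the message: WMWMWMWMWMWM
W(22)+W(22): 44≡18 → S
U(20)+M(12): 32≡6 → G
N(13)+W(22): 35≡9 → J
C(2)+M(12): 14 → O
J(9)+W(22): 31≡5 → F
U(20)+M(12): 32≡6 → G
J(9)+W(22): 31≡5 → F
Q(16)+M(12): 28≡2 → C
V(21)+W(22): 43≡17 → R
E(4)+M(12): 16 → Q
A(0)+W(22): 22 → W
V(21)+M(12): 33≡7 → H

SGJOFGFCRQWH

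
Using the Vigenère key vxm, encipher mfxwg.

hcjrd

Repeat the key across the message: vxmvx
m(12)+v(21): 33≡7 → h
f(5)+x(23): 28≡2 → c
x(23)+m(12): 35≡9 → j
w(22)+v(21): 43≡17 → r
g(6)+x(23): 29≡3 → d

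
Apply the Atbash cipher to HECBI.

SVXYR

H(7) → S(18)
E(4) → V(21)
C(2) → X(23)
B(1) → Y(24)
I(8) → R(17)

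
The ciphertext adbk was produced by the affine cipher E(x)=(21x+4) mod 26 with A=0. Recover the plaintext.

The inverse of 21 mod 26 is 5, since 21·5=105≡1. Apply D(y)=5·(y−4) mod 26:
a(0): 5·(0−4)=-20≡6 → g
d(3): 5·(3−4)=-5≡21 → v
b(1): 5·(1−4)=-15≡11 → l
k(10): 5·(10−4)=30≡4 → e

gvle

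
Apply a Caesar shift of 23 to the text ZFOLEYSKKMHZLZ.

Z(25): 25+23=48≡22 → W
F(5): 5+23=28≡2 → C
O(14): 14+23=37≡11 → L
L(11): 11+23=34≡8 → I
E(4): 4+23=27≡1 → B
Y(24): 24+23=47≡21 → V
S(18): 18+23=41≡15 → P
K(10): 10+23=33≡7 → H
K(10): 10+23=33≡7 → H
M(12): 12+23=35≡9 → J
H(7): 7+23=30≡4 → E
Z(25): 25+23=48≡22 → W
L(11): 11+23=34≡8 → I
Z(25): 25+23=48≡22 → W

WCLIBVPHHJEWIW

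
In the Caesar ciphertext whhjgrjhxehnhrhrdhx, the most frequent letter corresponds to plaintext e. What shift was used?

The most frequent ciphertext letter is h (appears 7 times).
h is position 7; e is position 4.
Shift = 3.

3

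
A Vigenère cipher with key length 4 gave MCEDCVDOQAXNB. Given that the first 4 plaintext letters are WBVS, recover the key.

Subtract each crib letter from the matching ciphertext letter (mod 26):
M(12)−W(22)=-10≡16 → Q
C(2)−B(1)=1 → B
E(4)−V(21)=-17≡9 → J
D(3)−S(18)=-15≡11 → L

QBJL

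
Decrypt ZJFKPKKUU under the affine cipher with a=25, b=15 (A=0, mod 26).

The inverse of 25 mod 26 is 25, since 25·25=625≡1. Apply D(y)=25·(y−15) mod 26:
Z(25): 25·(25−15)=250≡16 → Q
J(9): 25·(9−15)=-150≡6 → G
F(5): 25·(5−15)=-250≡10 → K
K(10): 25·(10−15)=-125≡5 → F
P(15): 25·(15−15)=0 → A
K(10): 25·(10−15)=-125≡5 → F
K(10): 25·(10−15)=-125≡5 → F
U(20): 25·(20−15)=125≡21 → V
U(20): 25·(20−15)=125≡21 → V

QGKFAFFVV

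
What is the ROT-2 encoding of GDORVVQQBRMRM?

G(6): 6+2=8 → I
D(3): 3+2=5 → F
O(14): 14+2=16 → Q
R(17): 17+2=19 → T
V(21): 21+2=23 → X
V(21): 21+2=23 → X
Q(16): 16+2=18 → S
Q(16): 16+2=18 → S
B(1): 1+2=3 → D
R(17): 17+2=19 → T
M(12): 12+2=14 → O
R(17): 17+2=19 → T
M(12): 12+2=14 → O

IFQTXXSSDTOTO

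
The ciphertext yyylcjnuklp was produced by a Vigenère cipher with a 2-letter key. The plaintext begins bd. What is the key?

Subtract each crib letter from the matching ciphertext letter (mod 26):
y(24)−b(1)=23 → x
y(24)−d(3)=21 → v

xv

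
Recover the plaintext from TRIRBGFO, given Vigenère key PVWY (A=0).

EWMTMLJQ

Repeat the key across the ciphertext: PVWYPVWY
T(19)−P(15): 4 → E
R(17)−V(21): -4≡22 → W
I(8)−W(22): -14≡12 → M
R(17)−Y(24): -7≡19 → T
B(1)−P(15): -14≡12 → M
G(6)−V(21): -15≡11 → L
F(5)−W(22): -17≡9 → J
O(14)−Y(24): -10≡16 → Q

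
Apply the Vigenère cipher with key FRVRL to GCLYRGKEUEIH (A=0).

LTGPCLBZLPNY

Repeat the key across the message: FRVRLFRVRLFR
G(6)+F(5): 11 → L
C(2)+R(17): 19 → T
L(11)+V(21): 32≡6 → G
Y(24)+R(17): 41≡15 → P
R(17)+L(11): 28≡2 → C
G(6)+F(5): 11 → L
K(10)+R(17): 27≡1 → B
E(4)+V(21): 25 → Z
U(20)+R(17): 37≡11 → L
E(4)+L(11): 15 → P
I(8)+F(5): 13 → N
H(7)+R(17): 24 → Y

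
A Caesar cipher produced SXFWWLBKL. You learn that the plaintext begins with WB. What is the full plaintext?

WBJAAPFOP

From the crib: S(18)−W(22)=-4≡22, so the shift is 22.
Subtract 22 from each ciphertext letter:
S(18): 18−22=-4≡22 → W
X(23): 23−22=1 → B
F(5): 5−22=-17≡9 → J
W(22): 22−22=0 → A
W(22): 22−22=0 → A
L(11): 11−22=-11≡15 → P
B(1): 1−22=-21≡5 → F
K(10): 10−22=-12≡14 → O
L(11): 11−22=-11≡15 → P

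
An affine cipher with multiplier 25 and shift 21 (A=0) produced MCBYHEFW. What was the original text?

JTUXORQZ

The inverse of 25 mod 26 is 25, since 25·25=625≡1. Apply D(y)=25·(y−21) mod 26:
M(12): 25·(12−21)=-225≡9 → J
C(2): 25·(2−21)=-475≡19 → T
B(1): 25·(1−21)=-500≡20 → U
Y(24): 25·(24−21)=75≡23 → X
H(7): 25·(7−21)=-350≡14 → O
E(4): 25·(4−21)=-425≡17 → R
F(5): 25·(5−21)=-400≡16 → Q
W(22): 25·(22−21)=25 → Z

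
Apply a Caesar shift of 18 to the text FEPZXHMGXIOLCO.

F(5): 5+18=23 → X
E(4): 4+18=22 → W
P(15): 15+18=33≡7 → H
Z(25): 25+18=43≡17 → R
X(23): 23+18=41≡15 → P
H(7): 7+18=25 → Z
M(12): 12+18=30≡4 → E
G(6): 6+18=24 → Y
X(23): 23+18=41≡15 → P
I(8): 8+18=26≡0 → A
O(14): 14+18=32≡6 → G
L(11): 11+18=29≡3 → D
C(2): 2+18=20 → U
O(14): 14+18=32≡6 → G

XWHRPZEYPAGDUG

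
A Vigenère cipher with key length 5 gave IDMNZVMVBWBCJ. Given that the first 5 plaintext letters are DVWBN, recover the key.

Subtract each crib letter from the matching ciphertext letter (mod 26):
I(8)−D(3)=5 → F
D(3)−V(21)=-18≡8 → I
M(12)−W(22)=-10≡16 → Q
N(13)−B(1)=12 → M
Z(25)−N(13)=12 → M

FIQMM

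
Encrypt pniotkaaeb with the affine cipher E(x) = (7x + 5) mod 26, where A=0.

gsjzixffhm

p(15): 7·15+5=110≡6 → g
n(13): 7·13+5=96≡18 → s
i(8): 7·8+5=61≡9 → j
o(14): 7·14+5=103≡25 → z
t(19): 7·19+5=138≡8 → i
k(10): 7·10+5=75≡23 → x
a(0): 7·0+5=5 → f
a(0): 7·0+5=5 → f
e(4): 7·4+5=33≡7 → h
b(1): 7·1+5=12 → m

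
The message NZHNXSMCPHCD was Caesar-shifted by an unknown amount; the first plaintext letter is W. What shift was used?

From the crib: N(13)−W(22)=-9≡17, so the shift is 17.

17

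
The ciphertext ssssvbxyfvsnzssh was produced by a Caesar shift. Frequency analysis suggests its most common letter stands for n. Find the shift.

The most frequent ciphertext letter is s (appears 7 times).
s is position 18; n is position 13.
Shift = 5.

5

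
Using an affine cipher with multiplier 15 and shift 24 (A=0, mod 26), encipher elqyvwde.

gheubqrg

e(4): 15·4+24=84≡6 → g
l(11): 15·11+24=189≡7 → h
q(16): 15·16+24=264≡4 → e
y(24): 15·24+24=384≡20 → u
v(21): 15·21+24=339≡1 → b
w(22): 15·22+24=354≡16 → q
d(3): 15·3+24=69≡17 → r
e(4): 15·4+24=84≡6 → g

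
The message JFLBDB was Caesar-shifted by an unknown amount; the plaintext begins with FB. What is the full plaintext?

FBHXZX

From the crib: J(9)−F(5)=4, so the shift is 4.
Subtract 4 from each ciphertext letter:
J(9): 9−4=5 → F
F(5): 5−4=1 → B
L(11): 11−4=7 → H
B(1): 1−4=-3≡23 → X
D(3): 3−4=-1≡25 → Z
B(1): 1−4=-3≡23 → X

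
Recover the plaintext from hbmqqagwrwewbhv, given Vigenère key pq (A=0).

slxabkrgcgpgmrg

Repeat the key across the ciphertext: pqpqpqpqpqpqpqp
h(7)−p(15): -8≡18 → s
b(1)−q(16): -15≡11 → l
m(12)−p(15): -3≡23 → x
q(16)−q(16): 0 → a
q(16)−p(15): 1 → b
a(0)−q(16): -16≡10 → k
g(6)−p(15): -9≡17 → r
w(22)−q(16): 6 → g
r(17)−p(15): 2 → c
w(22)−q(16): 6 → g
e(4)−p(15): -11≡15 → p
w(22)−q(16): 6 → g
b(1)−p(15): -14≡12 → m
h(7)−q(16): -9≡17 → r
v(21)−p(15): 6 → g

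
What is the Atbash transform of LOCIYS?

L(11) → O(14)
O(14) → L(11)
C(2) → X(23)
I(8) → R(17)
Y(24) → B(1)
S(18) → H(7)

OLXRBH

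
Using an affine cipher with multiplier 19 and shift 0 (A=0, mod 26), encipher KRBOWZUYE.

K(10): 19·10+0=190≡8 → I
R(17): 19·17+0=323≡11 → L
B(1): 19·1+0=19 → T
O(14): 19·14+0=266≡6 → G
W(22): 19·22+0=418≡2 → C
Z(25): 19·25+0=475≡7 → H
U(20): 19·20+0=380≡16 → Q
Y(24): 19·24+0=456≡14 → O
E(4): 19·4+0=76≡24 → Y

ILTGCHQOY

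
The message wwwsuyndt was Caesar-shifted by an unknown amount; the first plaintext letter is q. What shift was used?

6

From the crib: w(22)−q(16)=6, so the shift is 6.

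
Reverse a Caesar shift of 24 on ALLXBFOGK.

CNNZDHQIM

A(0): 0−24=-24≡2 → C
L(11): 11−24=-13≡13 → N
L(11): 11−24=-13≡13 → N
X(23): 23−24=-1≡25 → Z
B(1): 1−24=-23≡3 → D
F(5): 5−24=-19≡7 → H
O(14): 14−24=-10≡16 → Q
G(6): 6−24=-18≡8 → I
K(10): 10−24=-14≡12 → M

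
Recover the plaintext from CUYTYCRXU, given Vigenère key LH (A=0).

Repeat the key across the ciphertext: LHLHLHLHL
C(2)−L(11): -9≡17 → R
U(20)−H(7): 13 → N
Y(24)−L(11): 13 → N
T(19)−H(7): 12 → M
Y(24)−L(11): 13 → N
C(2)−H(7): -5≡21 → V
R(17)−L(11): 6 → G
X(23)−H(7): 16 → Q
U(20)−L(11): 9 → J

RNNMNVGQJ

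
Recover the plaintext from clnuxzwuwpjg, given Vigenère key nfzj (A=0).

pgolkuxljkkx

Repeat the key across the ciphertext: nfzjnfzjnfzj
c(2)−n(13): -11≡15 → p
l(11)−f(5): 6 → g
n(13)−z(25): -12≡14 → o
u(20)−j(9): 11 → l
x(23)−n(13): 10 → k
z(25)−f(5): 20 → u
w(22)−z(25): -3≡23 → x
u(20)−j(9): 11 → l
w(22)−n(13): 9 → j
p(15)−f(5): 10 → k
j(9)−z(25): -16≡10 → k
g(6)−j(9): -3≡23 → x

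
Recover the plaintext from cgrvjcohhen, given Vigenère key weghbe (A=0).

gcloiysdbxm

Repeat the key across the ciphertext: weghbeweghb
c(2)−w(22): -20≡6 → g
g(6)−e(4): 2 → c
r(17)−g(6): 11 → l
v(21)−h(7): 14 → o
j(9)−b(1): 8 → i
c(2)−e(4): -2≡24 → y
o(14)−w(22): -8≡18 → s
h(7)−e(4): 3 → d
h(7)−g(6): 1 → b
e(4)−h(7): -3≡23 → x
n(13)−b(1): 12 → m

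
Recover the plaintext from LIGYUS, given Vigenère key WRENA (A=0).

Repeat the key across the ciphertext: WRENAW
L(11)−W(22): -11≡15 → P
I(8)−R(17): -9≡17 → R
G(6)−E(4): 2 → C
Y(24)−N(13): 11 → L
U(20)−A(0): 20 → U
S(18)−W(22): -4≡22 → W

PRCLUW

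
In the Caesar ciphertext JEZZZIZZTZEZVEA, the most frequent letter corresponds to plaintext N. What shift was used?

12

The most frequent ciphertext letter is Z (appears 7 times).
Z is position 25; N is position 13.
Shift = 12.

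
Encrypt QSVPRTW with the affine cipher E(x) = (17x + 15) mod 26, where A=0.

BJIKSAZ

Q(16): 17·16+15=287≡1 → B
S(18): 17·18+15=321≡9 → J
V(21): 17·21+15=372≡8 → I
P(15): 17·15+15=270≡10 → K
R(17): 17·17+15=304≡18 → S
T(19): 17·19+15=338≡0 → A
W(22): 17·22+15=389≡25 → Z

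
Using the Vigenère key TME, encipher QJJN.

JVNG

Repeat the key across the message: TMET
Q(16)+T(19): 35≡9 → J
J(9)+M(12): 21 → V
J(9)+E(4): 13 → N
N(13)+T(19): 32≡6 → G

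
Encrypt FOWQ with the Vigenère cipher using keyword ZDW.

ERSP

Repeat the key across the message: ZDWZ
F(5)+Z(25): 30≡4 → E
O(14)+D(3): 17 → R
W(22)+W(22): 44≡18 → S
Q(16)+Z(25): 41≡15 → P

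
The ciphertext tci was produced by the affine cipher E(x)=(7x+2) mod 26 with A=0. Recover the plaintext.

The inverse of 7 mod 26 is 15, since 7·15=105≡1. Apply D(y)=15·(y−2) mod 26:
t(19): 15·(19−2)=255≡21 → v
c(2): 15·(2−2)=0 → a
i(8): 15·(8−2)=90≡12 → m

vam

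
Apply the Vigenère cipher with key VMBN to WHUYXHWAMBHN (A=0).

Repeat the key across the message: VMBNVMBNVMBN
W(22)+V(21): 43≡17 → R
H(7)+M(12): 19 → T
U(20)+B(1): 21 → V
Y(24)+N(13): 37≡11 → L
X(23)+V(21): 44≡18 → S
H(7)+M(12): 19 → T
W(22)+B(1): 23 → X
A(0)+N(13): 13 → N
M(12)+V(21): 33≡7 → H
B(1)+M(12): 13 → N
H(7)+B(1): 8 → I
N(13)+N(13): 26≡0 → A

RTVLSTXNHNIA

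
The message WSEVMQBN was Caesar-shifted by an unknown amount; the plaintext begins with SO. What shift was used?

4

From the crib: W(22)−S(18)=4, so the shift is 4.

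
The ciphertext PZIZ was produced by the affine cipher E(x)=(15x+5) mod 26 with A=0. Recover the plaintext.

SKVK

The inverse of 15 mod 26 is 7, since 15·7=105≡1. Apply D(y)=7·(y−5) mod 26:
P(15): 7·(15−5)=70≡18 → S
Z(25): 7·(25−5)=140≡10 → K
I(8): 7·(8−5)=21 → V
Z(25): 7·(25−5)=140≡10 → K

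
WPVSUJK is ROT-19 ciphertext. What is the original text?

W(22): 22−19=3 → D
P(15): 15−19=-4≡22 → W
V(21): 21−19=2 → C
S(18): 18−19=-1≡25 → Z
U(20): 20−19=1 → B
J(9): 9−19=-10≡16 → Q
K(10): 10−19=-9≡17 → R

DWCZBQR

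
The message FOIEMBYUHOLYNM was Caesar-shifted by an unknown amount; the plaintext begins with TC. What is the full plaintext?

From the crib: F(5)−T(19)=-14≡12, so the shift is 12.
Subtract 12 from each ciphertext letter:
F(5): 5−12=-7≡19 → T
O(14): 14−12=2 → C
I(8): 8−12=-4≡22 → W
E(4): 4−12=-8≡18 → S
M(12): 12−12=0 → A
B(1): 1−12=-11≡15 → P
Y(24): 24−12=12 → M
U(20): 20−12=8 → I
H(7): 7−12=-5≡21 → V
O(14): 14−12=2 → C
L(11): 11−12=-1≡25 → Z
Y(24): 24−12=12 → M
N(13): 13−12=1 → B
M(12): 12−12=0 → A

TCWSAPMIVCZMBA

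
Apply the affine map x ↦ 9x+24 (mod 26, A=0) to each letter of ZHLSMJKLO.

PJTECBKTU

Z(25): 9·25+24=249≡15 → P
H(7): 9·7+24=87≡9 → J
L(11): 9·11+24=123≡19 → T
S(18): 9·18+24=186≡4 → E
M(12): 9·12+24=132≡2 → C
J(9): 9·9+24=105≡1 → B
K(10): 9·10+24=114≡10 → K
L(11): 9·11+24=123≡19 → T
O(14): 9·14+24=150≡20 → U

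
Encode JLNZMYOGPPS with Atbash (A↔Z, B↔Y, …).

J(9) → Q(16)
L(11) → O(14)
N(13) → M(12)
Z(25) → A(0)
M(12) → N(13)
Y(24) → B(1)
O(14) → L(11)
G(6) → T(19)
P(15) → K(10)
P(15) → K(10)
S(18) → H(7)

QOMANBLTKKH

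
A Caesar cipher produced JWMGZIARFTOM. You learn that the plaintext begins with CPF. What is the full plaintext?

CPFZSBTKYMHF

From the crib: J(9)−C(2)=7, so the shift is 7.
Subtract 7 from each ciphertext letter:
J(9): 9−7=2 → C
W(22): 22−7=15 → P
M(12): 12−7=5 → F
G(6): 6−7=-1≡25 → Z
Z(25): 25−7=18 → S
I(8): 8−7=1 → B
A(0): 0−7=-7≡19 → T
R(17): 17−7=10 → K
F(5): 5−7=-2≡24 → Y
T(19): 19−7=12 → M
O(14): 14−7=7 → H
M(12): 12−7=5 → F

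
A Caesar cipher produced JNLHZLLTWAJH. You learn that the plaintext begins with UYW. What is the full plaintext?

From the crib: J(9)−U(20)=-11≡15, so the shift is 15.
Subtract 15 from each ciphertext letter:
J(9): 9−15=-6≡20 → U
N(13): 13−15=-2≡24 → Y
L(11): 11−15=-4≡22 → W
H(7): 7−15=-8≡18 → S
Z(25): 25−15=10 → K
L(11): 11−15=-4≡22 → W
L(11): 11−15=-4≡22 → W
T(19): 19−15=4 → E
W(22): 22−15=7 → H
A(0): 0−15=-15≡11 → L
J(9): 9−15=-6≡20 → U
H(7): 7−15=-8≡18 → S

UYWSKWWEHLUS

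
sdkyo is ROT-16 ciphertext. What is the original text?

s(18): 18−16=2 → c
d(3): 3−16=-13≡13 → n
k(10): 10−16=-6≡20 → u
y(24): 24−16=8 → i
o(14): 14−16=-2≡24 → y

cnuiy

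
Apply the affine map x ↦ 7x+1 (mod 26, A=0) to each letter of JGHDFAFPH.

MRYWKBKCY

J(9): 7·9+1=64≡12 → M
G(6): 7·6+1=43≡17 → R
H(7): 7·7+1=50≡24 → Y
D(3): 7·3+1=22 → W
F(5): 7·5+1=36≡10 → K
A(0): 7·0+1=1 → B
F(5): 7·5+1=36≡10 → K
P(15): 7·15+1=106≡2 → C
H(7): 7·7+1=50≡24 → Y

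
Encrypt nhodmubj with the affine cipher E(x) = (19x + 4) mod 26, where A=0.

n(13): 19·13+4=251≡17 → r
h(7): 19·7+4=137≡7 → h
o(14): 19·14+4=270≡10 → k
d(3): 19·3+4=61≡9 → j
m(12): 19·12+4=232≡24 → y
u(20): 19·20+4=384≡20 → u
b(1): 19·1+4=23 → x
j(9): 19·9+4=175≡19 → t

rhkjyuxt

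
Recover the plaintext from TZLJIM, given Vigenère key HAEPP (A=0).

Repeat the key across the ciphertext: HAEPPH
T(19)−H(7): 12 → M
Z(25)−A(0): 25 → Z
L(11)−E(4): 7 → H
J(9)−P(15): -6≡20 → U
I(8)−P(15): -7≡19 → T
M(12)−H(7): 5 → F

MZHUTF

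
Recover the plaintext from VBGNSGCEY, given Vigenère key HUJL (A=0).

Repeat the key across the ciphertext: HUJLHUJLH
V(21)−H(7): 14 → O
B(1)−U(20): -19≡7 → H
G(6)−J(9): -3≡23 → X
N(13)−L(11): 2 → C
S(18)−H(7): 11 → L
G(6)−U(20): -14≡12 → M
C(2)−J(9): -7≡19 → T
E(4)−L(11): -7≡19 → T
Y(24)−H(7): 17 → R

OHXCLMTTR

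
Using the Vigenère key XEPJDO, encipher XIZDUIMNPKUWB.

Repeat the key across the message: XEPJDOXEPJDOX
X(23)+X(23): 46≡20 → U
I(8)+E(4): 12 → M
Z(25)+P(15): 40≡14 → O
D(3)+J(9): 12 → M
U(20)+D(3): 23 → X
I(8)+O(14): 22 → W
M(12)+X(23): 35≡9 → J
N(13)+E(4): 17 → R
P(15)+P(15): 30≡4 → E
K(10)+J(9): 19 → T
U(20)+D(3): 23 → X
W(22)+O(14): 36≡10 → K
B(1)+X(23): 24 → Y

UMOMXWJRETXKY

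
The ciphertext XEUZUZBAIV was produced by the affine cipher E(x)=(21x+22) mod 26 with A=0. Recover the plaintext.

The inverse of 21 mod 26 is 5, since 21·5=105≡1. Apply D(y)=5·(y−22) mod 26:
X(23): 5·(23−22)=5 → F
E(4): 5·(4−22)=-90≡14 → O
U(20): 5·(20−22)=-10≡16 → Q
Z(25): 5·(25−22)=15 → P
U(20): 5·(20−22)=-10≡16 → Q
Z(25): 5·(25−22)=15 → P
B(1): 5·(1−22)=-105≡25 → Z
A(0): 5·(0−22)=-110≡20 → U
I(8): 5·(8−22)=-70≡8 → I
V(21): 5·(21−22)=-5≡21 → V

FOQPQPZUIV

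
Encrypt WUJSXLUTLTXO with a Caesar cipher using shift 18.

OMBKPDMLDLPG

W(22): 22+18=40≡14 → O
U(20): 20+18=38≡12 → M
J(9): 9+18=27≡1 → B
S(18): 18+18=36≡10 → K
X(23): 23+18=41≡15 → P
L(11): 11+18=29≡3 → D
U(20): 20+18=38≡12 → M
T(19): 19+18=37≡11 → L
L(11): 11+18=29≡3 → D
T(19): 19+18=37≡11 → L
X(23): 23+18=41≡15 → P
O(14): 14+18=32≡6 → G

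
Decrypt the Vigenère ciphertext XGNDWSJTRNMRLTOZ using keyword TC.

Repeat the key across the ciphertext: TCTCTCTCTCTCTCTC
X(23)−T(19): 4 → E
G(6)−C(2): 4 → E
N(13)−T(19): -6≡20 → U
D(3)−C(2): 1 → B
W(22)−T(19): 3 → D
S(18)−C(2): 16 → Q
J(9)−T(19): -10≡16 → Q
T(19)−C(2): 17 → R
R(17)−T(19): -2≡24 → Y
N(13)−C(2): 11 → L
M(12)−T(19): -7≡19 → T
R(17)−C(2): 15 → P
L(11)−T(19): -8≡18 → S
T(19)−C(2): 17 → R
O(14)−T(19): -5≡21 → V
Z(25)−C(2): 23 → X

EEUBDQQRYLTPSRVX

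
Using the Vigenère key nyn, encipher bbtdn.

ozgql

Repeat the key across the message: nynny
b(1)+n(13): 14 → o
b(1)+y(24): 25 → z
t(19)+n(13): 32≡6 → g
d(3)+n(13): 16 → q
n(13)+y(24): 37≡11 → l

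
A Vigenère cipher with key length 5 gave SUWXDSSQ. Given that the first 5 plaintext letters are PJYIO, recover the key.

Subtract each crib letter from the matching ciphertext letter (mod 26):
S(18)−P(15)=3 → D
U(20)−J(9)=11 → L
W(22)−Y(24)=-2≡24 → Y
X(23)−I(8)=15 → P
D(3)−O(14)=-11≡15 → P

DLYPP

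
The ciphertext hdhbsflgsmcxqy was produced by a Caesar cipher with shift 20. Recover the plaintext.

njnhylrmysidwe

h(7): 7−20=-13≡13 → n
d(3): 3−20=-17≡9 → j
h(7): 7−20=-13≡13 → n
b(1): 1−20=-19≡7 → h
s(18): 18−20=-2≡24 → y
f(5): 5−20=-15≡11 → l
l(11): 11−20=-9≡17 → r
g(6): 6−20=-14≡12 → m
s(18): 18−20=-2≡24 → y
m(12): 12−20=-8≡18 → s
c(2): 2−20=-18≡8 → i
x(23): 23−20=3 → d
q(16): 16−20=-4≡22 → w
y(24): 24−20=4 → e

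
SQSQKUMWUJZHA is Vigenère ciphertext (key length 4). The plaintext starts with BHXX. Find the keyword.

RJVT

Subtract each crib letter from the matching ciphertext letter (mod 26):
S(18)−B(1)=17 → R
Q(16)−H(7)=9 → J
S(18)−X(23)=-5≡21 → V
Q(16)−X(23)=-7≡19 → T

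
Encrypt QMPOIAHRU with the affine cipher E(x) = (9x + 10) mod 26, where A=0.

Q(16): 9·16+10=154≡24 → Y
M(12): 9·12+10=118≡14 → O
P(15): 9·15+10=145≡15 → P
O(14): 9·14+10=136≡6 → G
I(8): 9·8+10=82≡4 → E
A(0): 9·0+10=10 → K
H(7): 9·7+10=73≡21 → V
R(17): 9·17+10=163≡7 → H
U(20): 9·20+10=190≡8 → I

YOPGEKVHI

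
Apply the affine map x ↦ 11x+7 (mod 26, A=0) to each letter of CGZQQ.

DVWBB

C(2): 11·2+7=29≡3 → D
G(6): 11·6+7=73≡21 → V
Z(25): 11·25+7=282≡22 → W
Q(16): 11·16+7=183≡1 → B
Q(16): 11·16+7=183≡1 → B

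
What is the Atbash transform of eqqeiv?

vjjvre

e(4) → v(21)
q(16) → j(9)
q(16) → j(9)
e(4) → v(21)
i(8) → r(17)
v(21) → e(4)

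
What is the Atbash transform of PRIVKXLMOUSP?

P(15) → K(10)
R(17) → I(8)
I(8) → R(17)
V(21) → E(4)
K(10) → P(15)
X(23) → C(2)
L(11) → O(14)
M(12) → N(13)
O(14) → L(11)
U(20) → F(5)
S(18) → H(7)
P(15) → K(10)

KIREPCONLFHK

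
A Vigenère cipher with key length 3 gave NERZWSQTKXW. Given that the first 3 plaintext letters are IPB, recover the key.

Subtract each crib letter from the matching ciphertext letter (mod 26):
N(13)−I(8)=5 → F
E(4)−P(15)=-11≡15 → P
R(17)−B(1)=16 → Q

FPQ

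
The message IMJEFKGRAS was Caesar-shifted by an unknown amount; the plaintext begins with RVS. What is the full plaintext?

From the crib: I(8)−R(17)=-9≡17, so the shift is 17.
Subtract 17 from each ciphertext letter:
I(8): 8−17=-9≡17 → R
M(12): 12−17=-5≡21 → V
J(9): 9−17=-8≡18 → S
E(4): 4−17=-13≡13 → N
F(5): 5−17=-12≡14 → O
K(10): 10−17=-7≡19 → T
G(6): 6−17=-11≡15 → P
R(17): 17−17=0 → A
A(0): 0−17=-17≡9 → J
S(18): 18−17=1 → B

RVSNOTPAJB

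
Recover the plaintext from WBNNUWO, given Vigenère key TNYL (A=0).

Repeat the key across the ciphertext: TNYLTNY
W(22)−T(19): 3 → D
B(1)−N(13): -12≡14 → O
N(13)−Y(24): -11≡15 → P
N(13)−L(11): 2 → C
U(20)−T(19): 1 → B
W(22)−N(13): 9 → J
O(14)−Y(24): -10≡16 → Q

DOPCBJQ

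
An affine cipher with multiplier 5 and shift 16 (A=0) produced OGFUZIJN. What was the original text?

The inverse of 5 mod 26 is 21, since 5·21=105≡1. Apply D(y)=21·(y−16) mod 26:
O(14): 21·(14−16)=-42≡10 → K
G(6): 21·(6−16)=-210≡24 → Y
F(5): 21·(5−16)=-231≡3 → D
U(20): 21·(20−16)=84≡6 → G
Z(25): 21·(25−16)=189≡7 → H
I(8): 21·(8−16)=-168≡14 → O
J(9): 21·(9−16)=-147≡9 → J
N(13): 21·(13−16)=-63≡15 → P

KYDGHOJP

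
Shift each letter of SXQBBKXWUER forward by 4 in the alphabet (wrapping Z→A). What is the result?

WBUFFOBAYIV

S(18): 18+4=22 → W
X(23): 23+4=27≡1 → B
Q(16): 16+4=20 → U
B(1): 1+4=5 → F
B(1): 1+4=5 → F
K(10): 10+4=14 → O
X(23): 23+4=27≡1 → B
W(22): 22+4=26≡0 → A
U(20): 20+4=24 → Y
E(4): 4+4=8 → I
R(17): 17+4=21 → V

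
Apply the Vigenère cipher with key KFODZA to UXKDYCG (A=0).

ECYGXCQ

Repeat the key across the message: KFODZAK
U(20)+K(10): 30≡4 → E
X(23)+F(5): 28≡2 → C
K(10)+O(14): 24 → Y
D(3)+D(3): 6 → G
Y(24)+Z(25): 49≡23 → X
C(2)+A(0): 2 → C
G(6)+K(10): 16 → Q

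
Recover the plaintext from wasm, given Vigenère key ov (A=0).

Repeat the key across the ciphertext: ovov
w(22)−o(14): 8 → i
a(0)−v(21): -21≡5 → f
s(18)−o(14): 4 → e
m(12)−v(21): -9≡17 → r

ifer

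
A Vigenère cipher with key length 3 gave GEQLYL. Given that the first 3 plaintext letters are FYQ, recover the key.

Subtract each crib letter from the matching ciphertext letter (mod 26):
G(6)−F(5)=1 → B
E(4)−Y(24)=-20≡6 → G
Q(16)−Q(16)=0 → A

BGA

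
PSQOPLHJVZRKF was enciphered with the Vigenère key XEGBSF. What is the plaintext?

SOKNXGKFPYZFI

Repeat the key across the ciphertext: XEGBSFXEGBSFX
P(15)−X(23): -8≡18 → S
S(18)−E(4): 14 → O
Q(16)−G(6): 10 → K
O(14)−B(1): 13 → N
P(15)−S(18): -3≡23 → X
L(11)−F(5): 6 → G
H(7)−X(23): -16≡10 → K
J(9)−E(4): 5 → F
V(21)−G(6): 15 → P
Z(25)−B(1): 24 → Y
R(17)−S(18): -1≡25 → Z
K(10)−F(5): 5 → F
F(5)−X(23): -18≡8 → I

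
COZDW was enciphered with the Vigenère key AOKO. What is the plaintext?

CAPPW

Repeat the key across the ciphertext: AOKOA
C(2)−A(0): 2 → C
O(14)−O(14): 0 → A
Z(25)−K(10): 15 → P
D(3)−O(14): -11≡15 → P
W(22)−A(0): 22 → W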